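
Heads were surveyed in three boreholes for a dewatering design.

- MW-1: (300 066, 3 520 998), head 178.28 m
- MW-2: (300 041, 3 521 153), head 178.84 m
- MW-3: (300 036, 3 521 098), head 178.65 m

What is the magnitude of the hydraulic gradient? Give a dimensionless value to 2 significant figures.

0.0036

With h = a·x + b·y + c and MW-1 as origin, the differences give:
  (-25)·a + 155·b = +0.56
  (-30)·a + 100·b = +0.37
Eliminate b (×100 and ×155, subtract): 2150·a = -1.350 → a = ∂h/∂x = -0.0006279
Back-substitute: b = ∂h/∂y = +0.003512.
|∇h| = √(-0.0006279² + 0.003512²) = 0.003568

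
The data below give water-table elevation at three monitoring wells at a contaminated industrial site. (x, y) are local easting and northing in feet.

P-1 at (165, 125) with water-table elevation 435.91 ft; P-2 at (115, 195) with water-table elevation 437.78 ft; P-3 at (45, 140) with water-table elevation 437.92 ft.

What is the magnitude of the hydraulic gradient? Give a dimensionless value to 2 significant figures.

0.022

Taking P-1 as reference: P-2−P-1 = (-50, 70, +1.87); P-3−P-1 = (-120, 15, +2.01).
Determinant of the coordinate differences = (-50)·15 − (-120)·70 = 7650.
∂h/∂x = [(+1.87)·15 − (+2.01)·70] / 7650 = -0.01473
∂h/∂y = [(-50)·(+2.01) − (-120)·(+1.87)] / 7650 = +0.01620
|∇h| = √(-0.01473² + 0.01620²) = 0.0219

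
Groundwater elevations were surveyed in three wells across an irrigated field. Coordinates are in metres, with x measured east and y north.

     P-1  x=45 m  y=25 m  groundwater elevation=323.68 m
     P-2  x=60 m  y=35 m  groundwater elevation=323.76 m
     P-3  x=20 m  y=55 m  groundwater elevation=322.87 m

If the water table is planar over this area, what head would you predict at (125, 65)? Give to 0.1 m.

With h = a·x + b·y + c and P-1 as origin, the differences give:
  15·a + 10·b = +0.08
  (-25)·a + 30·b = -0.81
Eliminate b (×30 and ×10, subtract): 700·a = 10.500 → a = ∂h/∂x = +0.01500
Back-substitute: b = ∂h/∂y = -0.01450.
h(125, 65) = 323.68 + (+0.01500)·(80) + (-0.01450)·(40) = 323.68 +1.200 -0.580 = 324.300 m.

324.3 m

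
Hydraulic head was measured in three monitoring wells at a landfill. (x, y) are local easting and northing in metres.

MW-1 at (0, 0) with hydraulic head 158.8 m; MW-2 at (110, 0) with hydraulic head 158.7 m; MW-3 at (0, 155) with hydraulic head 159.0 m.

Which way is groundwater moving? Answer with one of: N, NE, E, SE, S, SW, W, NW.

∂h/∂x = (158.7 − 158.8) / (110 − 0) = -0.0009091
∂h/∂y = (159.0 − 158.8) / (155 − 0) = +0.001290
Flow = −∇h = (+0.0009091 east, -0.001290 north), which points southeast.

SE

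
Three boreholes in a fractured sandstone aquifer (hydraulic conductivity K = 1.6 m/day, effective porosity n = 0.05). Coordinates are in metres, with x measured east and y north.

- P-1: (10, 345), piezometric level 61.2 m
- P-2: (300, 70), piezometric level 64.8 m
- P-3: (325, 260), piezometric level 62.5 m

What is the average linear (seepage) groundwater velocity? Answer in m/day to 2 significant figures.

Taking P-1 as reference: P-2−P-1 = (290, -275, +3.6); P-3−P-1 = (315, -85, +1.3).
Solve a·Δx + b·Δy = Δh: det = 290·(-85) − 315·(-275) = 61975.
∂h/∂x = [(+3.6)·(-85) − (+1.3)·(-275)] / 61975 = +0.0008310
∂h/∂y = [290·(+1.3) − 315·(+3.6)] / 61975 = -0.01221
|∇h| = √(0.0008310² + -0.01221²) = 0.01224
Seepage velocity v = K·i/n = 1.6 × 0.01224 / 0.05 = 0.3917 m/day.

0.39 m/day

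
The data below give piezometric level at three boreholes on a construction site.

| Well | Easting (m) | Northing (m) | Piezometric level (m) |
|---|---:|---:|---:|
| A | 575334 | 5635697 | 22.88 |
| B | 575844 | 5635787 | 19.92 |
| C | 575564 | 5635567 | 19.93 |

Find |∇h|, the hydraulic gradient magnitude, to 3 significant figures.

Taking A as reference: B−A = (510, 90, -2.96); C−A = (230, -130, -2.95).
Determinant of the coordinate differences = 510·(-130) − 230·90 = -87000.
∂h/∂x = [(-2.96)·(-130) − (-2.95)·90] / -87000 = -0.007475
∂h/∂y = [510·(-2.95) − 230·(-2.96)] / -87000 = +0.009468
|∇h| = √(-0.007475² + 0.009468²) = 0.01206

0.0121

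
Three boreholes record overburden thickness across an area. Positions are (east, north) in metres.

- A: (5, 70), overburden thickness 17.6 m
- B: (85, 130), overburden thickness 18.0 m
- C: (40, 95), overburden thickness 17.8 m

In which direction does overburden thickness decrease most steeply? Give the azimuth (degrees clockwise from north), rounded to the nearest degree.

315°

With d = a·x + b·y + c and A as origin, the differences give:
  80·a + 60·b = +0.4
  35·a + 25·b = +0.2
Eliminate b (×25 and ×60, subtract): -100·a = -2.00 → a = ∂d/∂x = +0.02000
Back-substitute: b = ∂d/∂y = -0.02000.
Steepest decrease is along −∇f: components (-0.02000 E, +0.02000 N).
Azimuth = atan2(-0.02000, +0.02000) = 315.0° ≈ 315°.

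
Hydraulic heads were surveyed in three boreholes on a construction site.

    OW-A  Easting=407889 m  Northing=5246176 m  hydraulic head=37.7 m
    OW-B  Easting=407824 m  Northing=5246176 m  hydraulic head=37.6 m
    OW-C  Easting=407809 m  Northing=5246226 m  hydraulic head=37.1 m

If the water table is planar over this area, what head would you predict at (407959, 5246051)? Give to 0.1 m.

39.0 m

Three-point gradient (reference OW-A): Δ to OW-B = (-65, 0, -0.1), Δ to OW-C = (-80, 50, -0.6).
∂h/∂x = +0.001538, ∂h/∂y = -0.009538 (det = -3250).
h(407959, 5246051) = 37.7 + (+0.001538)·(70) + (-0.009538)·(-125) = 37.7 +0.108 +1.192 = 39.000 m.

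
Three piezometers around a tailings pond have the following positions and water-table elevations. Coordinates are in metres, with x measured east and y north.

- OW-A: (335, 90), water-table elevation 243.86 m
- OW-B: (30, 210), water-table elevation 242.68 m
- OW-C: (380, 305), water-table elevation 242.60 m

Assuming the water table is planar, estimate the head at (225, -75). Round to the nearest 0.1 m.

Taking OW-A as reference: OW-B−OW-A = (-305, 120, -1.18); OW-C−OW-A = (45, 215, -1.26).
Solve a·Δx + b·Δy = Δh: det = (-305)·215 − 45·120 = -70975.
∂h/∂x = [(-1.18)·215 − (-1.26)·120] / -70975 = +0.001444
∂h/∂y = [(-305)·(-1.26) − 45·(-1.18)] / -70975 = -0.006163
h(225, -75) = 243.86 + (+0.001444)·(-110) + (-0.006163)·(-165) = 243.86 -0.159 +1.017 = 244.718 m.

244.7 m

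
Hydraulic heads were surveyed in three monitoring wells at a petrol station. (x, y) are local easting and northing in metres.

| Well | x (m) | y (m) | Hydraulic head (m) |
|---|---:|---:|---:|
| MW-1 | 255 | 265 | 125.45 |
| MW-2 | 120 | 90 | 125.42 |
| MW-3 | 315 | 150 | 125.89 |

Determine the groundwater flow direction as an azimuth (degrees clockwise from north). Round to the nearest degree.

Differences from MW-1: to MW-2 (Δx, Δy, Δh) = (-135, -175, -0.03); to MW-3 = (60, -115, +0.44).
Determinant of the coordinate differences = (-135)·(-115) − 60·(-175) = 26025.
∂h/∂x = [(-0.03)·(-115) − (+0.44)·(-175)] / 26025 = +0.003091
∂h/∂y = [(-135)·(+0.44) − 60·(-0.03)] / 26025 = -0.002213
Flow direction (−∇h) has components (-0.003091 E, +0.002213 N).
Azimuth = atan2(E, N) = atan2(-0.003091, +0.002213) = 305.6° ≈ 306°.

306°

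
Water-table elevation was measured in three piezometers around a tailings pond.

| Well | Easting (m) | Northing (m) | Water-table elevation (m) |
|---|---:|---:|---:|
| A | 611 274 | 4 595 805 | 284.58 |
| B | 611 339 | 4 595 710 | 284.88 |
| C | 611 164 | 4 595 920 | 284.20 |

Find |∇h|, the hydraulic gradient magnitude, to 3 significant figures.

0.00284

Differences from A: to B (Δx, Δy, Δh) = (65, -95, +0.30); to C = (-110, 115, -0.38).
Determinant of the coordinate differences = 65·115 − (-110)·(-95) = -2975.
∂h/∂x = [(+0.30)·115 − (-0.38)·(-95)] / -2975 = +0.0005378
∂h/∂y = [65·(-0.38) − (-110)·(+0.30)] / -2975 = -0.002790
|∇h| = √(0.0005378² + -0.002790²) = 0.002841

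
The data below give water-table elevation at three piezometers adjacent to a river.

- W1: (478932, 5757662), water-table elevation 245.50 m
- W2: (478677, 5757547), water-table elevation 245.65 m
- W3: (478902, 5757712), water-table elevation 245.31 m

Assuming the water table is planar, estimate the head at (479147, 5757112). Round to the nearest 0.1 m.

With h = a·x + b·y + c and W1 as origin, the differences give:
  (-255)·a + (-115)·b = +0.15
  (-30)·a + 50·b = -0.19
Eliminate b (×50 and ×(-115), subtract): -16200·a = -14.350 → a = ∂h/∂x = +0.0008858
Back-substitute: b = ∂h/∂y = -0.003269.
h(479147, 5757112) = 245.50 + (+0.0008858)·(215) + (-0.003269)·(-550) = 245.50 +0.190 +1.798 = 247.488 m.

247.5 m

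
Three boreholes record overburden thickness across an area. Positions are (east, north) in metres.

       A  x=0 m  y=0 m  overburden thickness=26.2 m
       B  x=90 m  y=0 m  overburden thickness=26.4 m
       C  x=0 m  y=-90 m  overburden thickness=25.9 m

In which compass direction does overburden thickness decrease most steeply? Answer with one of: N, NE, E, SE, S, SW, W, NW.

∂d/∂x = (26.4 − 26.2) / (90 − 0) = +0.002222
∂d/∂y = (25.9 − 26.2) / (-90 − 0) = +0.003333
Steepest decrease is along −∇f = (-0.002222 E, -0.003333 N) → southwest.

SW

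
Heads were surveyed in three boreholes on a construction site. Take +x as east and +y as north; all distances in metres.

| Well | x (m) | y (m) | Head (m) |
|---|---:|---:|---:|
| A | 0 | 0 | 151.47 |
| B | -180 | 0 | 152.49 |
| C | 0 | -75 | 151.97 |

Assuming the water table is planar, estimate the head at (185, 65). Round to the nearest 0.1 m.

150.0 m

∂h/∂x = (152.49 − 151.47) / (-180 − 0) = -0.005667
∂h/∂y = (151.97 − 151.47) / (-75 − 0) = -0.006667
h(185, 65) = 151.47 + (-0.005667)·(185) + (-0.006667)·(65) = 151.47 -1.048 -0.433 = 149.988 m.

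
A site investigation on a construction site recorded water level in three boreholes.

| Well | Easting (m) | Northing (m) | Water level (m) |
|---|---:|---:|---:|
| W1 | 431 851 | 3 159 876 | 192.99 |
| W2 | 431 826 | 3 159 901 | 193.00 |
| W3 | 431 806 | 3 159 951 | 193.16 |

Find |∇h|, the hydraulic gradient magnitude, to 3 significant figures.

With h = a·x + b·y + c and W1 as origin, the differences give:
  (-25)·a + 25·b = +0.01
  (-45)·a + 75·b = +0.17
Eliminate b (×75 and ×25, subtract): -750·a = -3.500 → a = ∂h/∂x = +0.004667
Back-substitute: b = ∂h/∂y = +0.005067.
|∇h| = √(0.004667² + 0.005067²) = 0.006889

0.00689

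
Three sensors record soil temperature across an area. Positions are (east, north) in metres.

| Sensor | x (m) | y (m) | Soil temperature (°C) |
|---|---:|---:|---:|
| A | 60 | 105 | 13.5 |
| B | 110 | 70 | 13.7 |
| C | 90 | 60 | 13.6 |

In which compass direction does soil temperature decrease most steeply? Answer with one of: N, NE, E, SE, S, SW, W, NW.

W

Taking A as reference: B−A = (50, -35, +0.2); C−A = (30, -45, +0.1).
Determinant of the coordinate differences = 50·(-45) − 30·(-35) = -1200.
∂T/∂x = [(+0.2)·(-45) − (+0.1)·(-35)] / -1200 = +0.004583
∂T/∂y = [50·(+0.1) − 30·(+0.2)] / -1200 = +0.0008333
Steepest decrease is along −∇f = (-0.004583 E, -0.0008333 N) → west.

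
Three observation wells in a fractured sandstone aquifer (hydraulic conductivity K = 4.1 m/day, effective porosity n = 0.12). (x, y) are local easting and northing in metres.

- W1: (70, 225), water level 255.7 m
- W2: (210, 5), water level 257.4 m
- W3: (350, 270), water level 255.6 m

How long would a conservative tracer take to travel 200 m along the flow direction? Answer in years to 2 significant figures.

2.2 years

Taking W1 as reference: W2−W1 = (140, -220, +1.7); W3−W1 = (280, 45, -0.1).
Determinant of the coordinate differences = 140·45 − 280·(-220) = 67900.
∂h/∂x = [(+1.7)·45 − (-0.1)·(-220)] / 67900 = +0.0008027
∂h/∂y = [140·(-0.1) − 280·(+1.7)] / 67900 = -0.007216
|∇h| = √(0.0008027² + -0.007216²) = 0.007261
Seepage velocity v = K·i/n = 4.1 × 0.007261 / 0.12 = 0.2481 m/day.
t = 200 / 0.2481 = 806.1 days = 2.21 years.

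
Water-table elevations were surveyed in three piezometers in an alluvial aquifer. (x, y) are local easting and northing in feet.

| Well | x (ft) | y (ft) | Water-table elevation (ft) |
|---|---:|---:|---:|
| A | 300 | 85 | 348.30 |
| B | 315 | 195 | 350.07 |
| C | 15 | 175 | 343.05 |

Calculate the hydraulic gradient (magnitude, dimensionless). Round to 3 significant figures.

0.0260

Taking A as reference: B−A = (15, 110, +1.77); C−A = (-285, 90, -5.25).
Determinant of the coordinate differences = 15·90 − (-285)·110 = 32700.
∂h/∂x = [(+1.77)·90 − (-5.25)·110] / 32700 = +0.02253
∂h/∂y = [15·(-5.25) − (-285)·(+1.77)] / 32700 = +0.01302
|∇h| = √(0.02253² + 0.01302²) = 0.02602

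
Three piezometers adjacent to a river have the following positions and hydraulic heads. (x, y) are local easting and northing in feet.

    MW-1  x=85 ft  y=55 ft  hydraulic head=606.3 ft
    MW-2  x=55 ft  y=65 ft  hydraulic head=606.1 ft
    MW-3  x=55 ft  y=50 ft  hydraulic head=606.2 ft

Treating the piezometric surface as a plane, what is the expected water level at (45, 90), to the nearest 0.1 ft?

Differences from MW-1: to MW-2 (Δx, Δy, Δh) = (-30, 10, -0.2); to MW-3 = (-30, -5, -0.1).
Determinant of the coordinate differences = (-30)·(-5) − (-30)·10 = 450.
∂h/∂x = [(-0.2)·(-5) − (-0.1)·10] / 450 = +0.004444
∂h/∂y = [(-30)·(-0.1) − (-30)·(-0.2)] / 450 = -0.006667
h(45, 90) = 606.3 + (+0.004444)·(-40) + (-0.006667)·(35) = 606.3 -0.178 -0.233 = 605.889 ft.

605.9 ft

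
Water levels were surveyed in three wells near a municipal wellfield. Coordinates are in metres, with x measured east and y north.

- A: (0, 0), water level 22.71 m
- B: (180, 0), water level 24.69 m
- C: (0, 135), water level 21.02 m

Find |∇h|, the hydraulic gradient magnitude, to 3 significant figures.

0.0167

∂h/∂x = (24.69 − 22.71) / (180 − 0) = +0.01100
∂h/∂y = (21.02 − 22.71) / (135 − 0) = -0.01252
|∇h| = √(0.01100² + -0.01252²) = 0.01667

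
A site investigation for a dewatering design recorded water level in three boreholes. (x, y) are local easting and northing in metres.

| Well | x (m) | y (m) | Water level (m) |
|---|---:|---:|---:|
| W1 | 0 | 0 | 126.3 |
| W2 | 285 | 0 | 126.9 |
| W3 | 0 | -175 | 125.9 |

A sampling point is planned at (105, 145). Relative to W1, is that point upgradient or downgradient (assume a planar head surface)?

upgradient

∂h/∂x = (126.9 − 126.3) / (285 − 0) = +0.002105
∂h/∂y = (125.9 − 126.3) / (-175 − 0) = +0.002286
Head at (105, 145) = 126.3 + (+0.002105)·(105) + (+0.002286)·(145) = 126.85 m.
That is higher than the 126.3 m at W1, so the point is upgradient.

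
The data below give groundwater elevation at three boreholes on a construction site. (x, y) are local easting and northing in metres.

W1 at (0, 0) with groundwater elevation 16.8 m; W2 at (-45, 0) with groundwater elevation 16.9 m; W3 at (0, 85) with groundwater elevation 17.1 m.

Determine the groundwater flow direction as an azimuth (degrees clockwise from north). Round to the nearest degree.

148°

∂h/∂x = (16.9 − 16.8) / (-45 − 0) = -0.002222
∂h/∂y = (17.1 − 16.8) / (85 − 0) = +0.003529
Flow direction (−∇h) has components (+0.002222 E, -0.003529 N).
Azimuth = atan2(E, N) = atan2(+0.002222, -0.003529) = 147.8° ≈ 148°.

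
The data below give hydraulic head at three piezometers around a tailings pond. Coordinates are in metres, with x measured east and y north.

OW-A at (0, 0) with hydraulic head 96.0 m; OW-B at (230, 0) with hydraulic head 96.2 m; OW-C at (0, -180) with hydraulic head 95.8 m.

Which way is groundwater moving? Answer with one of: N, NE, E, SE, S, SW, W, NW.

∂h/∂x = (96.2 − 96.0) / (230 − 0) = +0.0008696
∂h/∂y = (95.8 − 96.0) / (-180 − 0) = +0.001111
Flow = −∇h = (-0.0008696 east, -0.001111 north), which points southwest.

SW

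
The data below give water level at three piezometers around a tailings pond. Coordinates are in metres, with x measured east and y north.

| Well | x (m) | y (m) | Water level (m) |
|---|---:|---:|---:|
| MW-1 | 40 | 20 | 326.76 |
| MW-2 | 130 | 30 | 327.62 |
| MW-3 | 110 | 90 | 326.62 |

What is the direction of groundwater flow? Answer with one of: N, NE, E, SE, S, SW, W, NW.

Taking MW-1 as reference: MW-2−MW-1 = (90, 10, +0.86); MW-3−MW-1 = (70, 70, -0.14).
Determinant of the coordinate differences = 90·70 − 70·10 = 5600.
∂h/∂x = [(+0.86)·70 − (-0.14)·10] / 5600 = +0.01100
∂h/∂y = [90·(-0.14) − 70·(+0.86)] / 5600 = -0.01300
Flow = −∇h = (-0.01100 east, +0.01300 north), which points northwest.

NW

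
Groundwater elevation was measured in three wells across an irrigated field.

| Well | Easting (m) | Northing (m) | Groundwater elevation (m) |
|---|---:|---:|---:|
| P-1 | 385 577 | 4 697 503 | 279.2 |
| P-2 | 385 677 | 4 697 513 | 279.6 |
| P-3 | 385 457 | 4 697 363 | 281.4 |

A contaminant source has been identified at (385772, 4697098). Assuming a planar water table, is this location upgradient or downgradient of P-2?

upgradient

Taking P-1 as reference: P-2−P-1 = (100, 10, +0.4); P-3−P-1 = (-120, -140, +2.2).
Solve a·Δx + b·Δy = Δh: det = 100·(-140) − (-120)·10 = -12800.
∂h/∂x = [(+0.4)·(-140) − (+2.2)·10] / -12800 = +0.006094
∂h/∂y = [100·(+2.2) − (-120)·(+0.4)] / -12800 = -0.02094
Head at (385772, 4697098) = 279.2 + (+0.006094)·(195) + (-0.02094)·(-405) = 288.87 m.
That is higher than the 279.6 m at P-2, so the point is upgradient.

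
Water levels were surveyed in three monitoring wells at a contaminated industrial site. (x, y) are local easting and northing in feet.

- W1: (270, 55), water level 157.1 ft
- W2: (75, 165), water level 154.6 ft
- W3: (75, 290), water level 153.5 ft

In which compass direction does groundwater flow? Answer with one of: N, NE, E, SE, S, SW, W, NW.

NW

Three-point gradient (reference W1): Δ to W2 = (-195, 110, -2.5), Δ to W3 = (-195, 235, -3.6).
∂h/∂x = +0.007856, ∂h/∂y = -0.008800 (det = -24375).
Flow = −∇h = (-0.007856 east, +0.008800 north), which points northwest.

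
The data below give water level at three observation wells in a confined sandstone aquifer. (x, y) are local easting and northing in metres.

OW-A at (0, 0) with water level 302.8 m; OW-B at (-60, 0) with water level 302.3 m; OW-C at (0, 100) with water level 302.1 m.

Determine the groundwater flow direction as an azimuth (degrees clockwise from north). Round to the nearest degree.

∂h/∂x = (302.3 − 302.8) / (-60 − 0) = +0.008333
∂h/∂y = (302.1 − 302.8) / (100 − 0) = -0.007000
Flow direction (−∇h) has components (-0.008333 E, +0.007000 N).
Azimuth = atan2(E, N) = atan2(-0.008333, +0.007000) = 310.0° ≈ 310°.

310°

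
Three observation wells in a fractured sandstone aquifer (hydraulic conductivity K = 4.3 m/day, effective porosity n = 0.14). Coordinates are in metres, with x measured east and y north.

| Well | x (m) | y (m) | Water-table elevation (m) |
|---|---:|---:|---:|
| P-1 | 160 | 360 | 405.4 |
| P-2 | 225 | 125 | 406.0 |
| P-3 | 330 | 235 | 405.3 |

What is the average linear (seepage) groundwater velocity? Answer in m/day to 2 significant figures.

0.14 m/day

With h = a·x + b·y + c and P-1 as origin, the differences give:
  65·a + (-235)·b = +0.6
  170·a + (-125)·b = -0.1
Eliminate b (×(-125) and ×(-235), subtract): 31825·a = -98.50 → a = ∂h/∂x = -0.003095
Back-substitute: b = ∂h/∂y = -0.003409.
|∇h| = √(-0.003095² + -0.003409²) = 0.004604
Seepage velocity v = K·i/n = 4.3 × 0.004604 / 0.14 = 0.1414 m/day.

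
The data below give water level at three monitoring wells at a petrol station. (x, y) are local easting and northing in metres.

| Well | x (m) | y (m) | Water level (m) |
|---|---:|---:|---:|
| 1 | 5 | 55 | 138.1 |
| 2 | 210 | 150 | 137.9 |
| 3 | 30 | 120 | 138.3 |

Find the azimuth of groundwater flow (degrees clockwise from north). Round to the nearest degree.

145°

Differences from 1: to 2 (Δx, Δy, Δh) = (205, 95, -0.2); to 3 = (25, 65, +0.2).
Solve a·Δx + b·Δy = Δh: det = 205·65 − 25·95 = 10950.
∂h/∂x = [(-0.2)·65 − (+0.2)·95] / 10950 = -0.002922
∂h/∂y = [205·(+0.2) − 25·(-0.2)] / 10950 = +0.004201
Flow direction (−∇h) has components (+0.002922 E, -0.004201 N).
Azimuth = atan2(E, N) = atan2(+0.002922, -0.004201) = 145.2° ≈ 145°.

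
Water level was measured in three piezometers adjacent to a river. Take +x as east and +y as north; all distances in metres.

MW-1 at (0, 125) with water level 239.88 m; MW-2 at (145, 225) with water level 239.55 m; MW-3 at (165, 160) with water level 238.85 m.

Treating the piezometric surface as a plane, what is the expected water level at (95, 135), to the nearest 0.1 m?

Differences from MW-1: to MW-2 (Δx, Δy, Δh) = (145, 100, -0.33); to MW-3 = (165, 35, -1.03).
Determinant of the coordinate differences = 145·35 − 165·100 = -11425.
∂h/∂x = [(-0.33)·35 − (-1.03)·100] / -11425 = -0.008004
∂h/∂y = [145·(-1.03) − 165·(-0.33)] / -11425 = +0.008306
h(95, 135) = 239.88 + (-0.008004)·(95) + (+0.008306)·(10) = 239.88 -0.760 +0.083 = 239.203 m.

239.2 m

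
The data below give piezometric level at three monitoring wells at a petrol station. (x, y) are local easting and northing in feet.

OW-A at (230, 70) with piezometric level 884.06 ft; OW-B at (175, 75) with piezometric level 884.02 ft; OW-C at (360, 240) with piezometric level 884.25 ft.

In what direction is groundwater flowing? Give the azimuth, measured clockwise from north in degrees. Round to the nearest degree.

236°

Differences from OW-A: to OW-B (Δx, Δy, Δh) = (-55, 5, -0.04); to OW-C = (130, 170, +0.19).
Solve a·Δx + b·Δy = Δh: det = (-55)·170 − 130·5 = -10000.
∂h/∂x = [(-0.04)·170 − (+0.19)·5] / -10000 = +0.0007750
∂h/∂y = [(-55)·(+0.19) − 130·(-0.04)] / -10000 = +0.0005250
Flow direction (−∇h) has components (-0.0007750 E, -0.0005250 N).
Azimuth = atan2(E, N) = atan2(-0.0007750, -0.0005250) = 235.9° ≈ 236°.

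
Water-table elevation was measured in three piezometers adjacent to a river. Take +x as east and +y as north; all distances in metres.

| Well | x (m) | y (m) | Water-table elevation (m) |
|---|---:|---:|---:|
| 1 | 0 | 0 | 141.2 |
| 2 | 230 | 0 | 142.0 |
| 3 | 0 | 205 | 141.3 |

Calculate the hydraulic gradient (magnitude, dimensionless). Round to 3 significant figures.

∂h/∂x = (142.0 − 141.2) / (230 − 0) = +0.003478
∂h/∂y = (141.3 − 141.2) / (205 − 0) = +0.0004878
|∇h| = √(0.003478² + 0.0004878²) = 0.003512

0.00351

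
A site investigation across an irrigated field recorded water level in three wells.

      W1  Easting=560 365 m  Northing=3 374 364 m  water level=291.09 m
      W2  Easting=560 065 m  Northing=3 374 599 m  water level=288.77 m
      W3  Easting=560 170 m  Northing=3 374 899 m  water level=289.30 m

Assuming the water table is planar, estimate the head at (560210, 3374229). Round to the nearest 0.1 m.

With h = a·x + b·y + c and W1 as origin, the differences give:
  (-300)·a + 235·b = -2.32
  (-195)·a + 535·b = -1.79
Eliminate b (×535 and ×235, subtract): -114675·a = -820.550 → a = ∂h/∂x = +0.007155
Back-substitute: b = ∂h/∂y = -0.0007377.
h(560210, 3374229) = 291.09 + (+0.007155)·(-155) + (-0.0007377)·(-135) = 291.09 -1.109 +0.100 = 290.081 m.

290.1 m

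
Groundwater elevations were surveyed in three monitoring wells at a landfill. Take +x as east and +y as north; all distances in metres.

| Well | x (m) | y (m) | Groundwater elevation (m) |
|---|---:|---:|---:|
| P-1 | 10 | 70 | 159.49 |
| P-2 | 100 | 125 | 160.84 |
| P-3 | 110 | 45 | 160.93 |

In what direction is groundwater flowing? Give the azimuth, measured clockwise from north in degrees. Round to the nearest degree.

267°

Taking P-1 as reference: P-2−P-1 = (90, 55, +1.35); P-3−P-1 = (100, -25, +1.44).
Determinant of the coordinate differences = 90·(-25) − 100·55 = -7750.
∂h/∂x = [(+1.35)·(-25) − (+1.44)·55] / -7750 = +0.01457
∂h/∂y = [90·(+1.44) − 100·(+1.35)] / -7750 = +0.0006968
Flow direction (−∇h) has components (-0.01457 E, -0.0006968 N).
Azimuth = atan2(E, N) = atan2(-0.01457, -0.0006968) = 267.3° ≈ 267°.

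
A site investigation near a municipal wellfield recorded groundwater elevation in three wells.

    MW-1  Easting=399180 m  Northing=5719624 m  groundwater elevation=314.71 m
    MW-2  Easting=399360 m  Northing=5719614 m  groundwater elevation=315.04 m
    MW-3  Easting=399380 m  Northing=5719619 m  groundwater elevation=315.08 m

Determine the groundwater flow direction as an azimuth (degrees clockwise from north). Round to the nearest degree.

254°

Three-point gradient (reference MW-1): Δ to MW-2 = (180, -10, +0.33), Δ to MW-3 = (200, -5, +0.37).
∂h/∂x = +0.001864, ∂h/∂y = +0.0005455 (det = 1100).
Flow direction (−∇h) has components (-0.001864 E, -0.0005455 N).
Azimuth = atan2(E, N) = atan2(-0.001864, -0.0005455) = 253.7° ≈ 254°.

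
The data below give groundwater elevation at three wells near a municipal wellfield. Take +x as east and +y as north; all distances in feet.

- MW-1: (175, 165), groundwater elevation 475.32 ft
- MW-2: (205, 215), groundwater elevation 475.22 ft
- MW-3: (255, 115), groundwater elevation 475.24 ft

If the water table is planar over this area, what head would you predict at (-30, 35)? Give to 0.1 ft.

Differences from MW-1: to MW-2 (Δx, Δy, Δh) = (30, 50, -0.10); to MW-3 = (80, -50, -0.08).
Solve a·Δx + b·Δy = Δh: det = 30·(-50) − 80·50 = -5500.
∂h/∂x = [(-0.10)·(-50) − (-0.08)·50] / -5500 = -0.001636
∂h/∂y = [30·(-0.08) − 80·(-0.10)] / -5500 = -0.001018
h(-30, 35) = 475.32 + (-0.001636)·(-205) + (-0.001018)·(-130) = 475.32 +0.335 +0.132 = 475.788 ft.

475.8 ft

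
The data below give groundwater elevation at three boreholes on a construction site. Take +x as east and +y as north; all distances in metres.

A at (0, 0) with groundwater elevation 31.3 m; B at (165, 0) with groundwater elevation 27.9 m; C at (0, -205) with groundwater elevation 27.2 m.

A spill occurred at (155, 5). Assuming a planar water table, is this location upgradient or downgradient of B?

∂h/∂x = (27.9 − 31.3) / (165 − 0) = -0.02061
∂h/∂y = (27.2 − 31.3) / (-205 − 0) = +0.02000
Head at (155, 5) = 31.3 + (-0.02061)·(155) + (+0.02000)·(5) = 28.21 m.
That is higher than the 27.9 m at B, so the point is upgradient.

upgradient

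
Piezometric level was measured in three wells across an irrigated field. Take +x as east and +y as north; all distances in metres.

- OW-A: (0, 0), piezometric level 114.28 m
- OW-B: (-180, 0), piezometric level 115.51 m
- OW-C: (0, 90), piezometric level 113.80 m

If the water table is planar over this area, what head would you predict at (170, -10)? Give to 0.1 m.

113.2 m

∂h/∂x = (115.51 − 114.28) / (-180 − 0) = -0.006833
∂h/∂y = (113.80 − 114.28) / (90 − 0) = -0.005333
h(170, -10) = 114.28 + (-0.006833)·(170) + (-0.005333)·(-10) = 114.28 -1.162 +0.053 = 113.172 m.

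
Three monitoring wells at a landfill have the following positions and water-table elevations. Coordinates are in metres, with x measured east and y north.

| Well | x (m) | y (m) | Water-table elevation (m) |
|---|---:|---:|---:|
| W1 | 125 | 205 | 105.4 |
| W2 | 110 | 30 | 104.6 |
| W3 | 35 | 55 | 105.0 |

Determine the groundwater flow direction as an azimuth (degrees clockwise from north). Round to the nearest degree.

Taking W1 as reference: W2−W1 = (-15, -175, -0.8); W3−W1 = (-90, -150, -0.4).
Solve a·Δx + b·Δy = Δh: det = (-15)·(-150) − (-90)·(-175) = -13500.
∂h/∂x = [(-0.8)·(-150) − (-0.4)·(-175)] / -13500 = -0.003704
∂h/∂y = [(-15)·(-0.4) − (-90)·(-0.8)] / -13500 = +0.004889
Flow direction (−∇h) has components (+0.003704 E, -0.004889 N).
Azimuth = atan2(E, N) = atan2(+0.003704, -0.004889) = 142.9° ≈ 143°.

143°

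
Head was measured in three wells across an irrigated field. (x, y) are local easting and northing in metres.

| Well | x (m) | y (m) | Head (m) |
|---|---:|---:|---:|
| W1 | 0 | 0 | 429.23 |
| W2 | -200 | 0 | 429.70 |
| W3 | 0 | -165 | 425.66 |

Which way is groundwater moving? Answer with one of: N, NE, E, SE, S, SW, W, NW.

S

∂h/∂x = (429.70 − 429.23) / (-200 − 0) = -0.002350
∂h/∂y = (425.66 − 429.23) / (-165 − 0) = +0.02164
Flow = −∇h = (+0.002350 east, -0.02164 north), which points south.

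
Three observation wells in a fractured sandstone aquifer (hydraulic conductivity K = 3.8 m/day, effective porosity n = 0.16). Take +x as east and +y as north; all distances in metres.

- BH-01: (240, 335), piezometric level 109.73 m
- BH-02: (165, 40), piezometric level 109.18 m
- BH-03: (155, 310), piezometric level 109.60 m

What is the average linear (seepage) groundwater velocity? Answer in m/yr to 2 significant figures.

17 m/yr

With h = a·x + b·y + c and BH-01 as origin, the differences give:
  (-75)·a + (-295)·b = -0.55
  (-85)·a + (-25)·b = -0.13
Eliminate b (×(-25) and ×(-295), subtract): -23200·a = -24.600 → a = ∂h/∂x = +0.001060
Back-substitute: b = ∂h/∂y = +0.001595.
|∇h| = √(0.001060² + 0.001595²) = 0.001915
Seepage velocity v = K·i/n = 3.8 × 0.001915 / 0.16 = 0.04548 m/day = 16.61 m/yr.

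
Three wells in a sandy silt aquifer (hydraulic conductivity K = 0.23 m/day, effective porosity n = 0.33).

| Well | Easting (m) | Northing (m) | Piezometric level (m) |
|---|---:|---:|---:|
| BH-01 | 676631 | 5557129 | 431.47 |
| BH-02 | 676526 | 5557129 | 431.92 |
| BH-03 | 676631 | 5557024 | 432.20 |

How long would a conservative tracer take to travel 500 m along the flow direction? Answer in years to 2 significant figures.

∂h/∂x = (431.92 − 431.47) / (676526 − 676631) = -0.004286
∂h/∂y = (432.20 − 431.47) / (5557024 − 5557129) = -0.006952
|∇h| = √(-0.004286² + -0.006952²) = 0.008167
Seepage velocity v = K·i/n = 0.23 × 0.008167 / 0.33 = 0.005692 m/day.
t = 500 / 0.005692 = 8.784e+04 days = 240 years.

240 years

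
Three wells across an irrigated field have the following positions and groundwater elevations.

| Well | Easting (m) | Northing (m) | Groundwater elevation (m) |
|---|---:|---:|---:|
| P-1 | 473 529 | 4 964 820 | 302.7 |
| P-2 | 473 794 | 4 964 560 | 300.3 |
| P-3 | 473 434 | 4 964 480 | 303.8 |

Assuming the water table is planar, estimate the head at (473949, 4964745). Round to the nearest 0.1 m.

Taking P-1 as reference: P-2−P-1 = (265, -260, -2.4); P-3−P-1 = (-95, -340, +1.1).
Determinant of the coordinate differences = 265·(-340) − (-95)·(-260) = -114800.
∂h/∂x = [(-2.4)·(-340) − (+1.1)·(-260)] / -114800 = -0.009599
∂h/∂y = [265·(+1.1) − (-95)·(-2.4)] / -114800 = -0.0005531
h(473949, 4964745) = 302.7 + (-0.009599)·(420) + (-0.0005531)·(-75) = 302.7 -4.032 +0.041 = 298.710 m.

298.7 m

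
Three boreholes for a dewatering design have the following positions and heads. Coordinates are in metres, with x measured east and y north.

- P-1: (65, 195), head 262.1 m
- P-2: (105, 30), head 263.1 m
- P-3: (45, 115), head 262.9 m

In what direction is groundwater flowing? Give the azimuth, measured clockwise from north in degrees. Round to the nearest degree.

045°

Three-point gradient (reference P-1): Δ to P-2 = (40, -165, +1.0), Δ to P-3 = (-20, -80, +0.8).
∂h/∂x = -0.008000, ∂h/∂y = -0.008000 (det = -6500).
Flow direction (−∇h) has components (+0.008000 E, +0.008000 N).
Azimuth = atan2(E, N) = atan2(+0.008000, +0.008000) = 45.0° ≈ 045°.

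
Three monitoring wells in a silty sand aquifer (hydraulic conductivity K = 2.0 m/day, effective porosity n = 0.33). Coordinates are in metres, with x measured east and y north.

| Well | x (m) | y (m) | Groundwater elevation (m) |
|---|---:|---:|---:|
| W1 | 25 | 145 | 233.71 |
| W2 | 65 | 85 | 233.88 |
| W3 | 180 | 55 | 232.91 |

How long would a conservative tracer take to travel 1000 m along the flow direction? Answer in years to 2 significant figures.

Differences from W1: to W2 (Δx, Δy, Δh) = (40, -60, +0.17); to W3 = (155, -90, -0.80).
Determinant of the coordinate differences = 40·(-90) − 155·(-60) = 5700.
∂h/∂x = [(+0.17)·(-90) − (-0.80)·(-60)] / 5700 = -0.01111
∂h/∂y = [40·(-0.80) − 155·(+0.17)] / 5700 = -0.01024
|∇h| = √(-0.01111² + -0.01024²) = 0.01511
Seepage velocity v = K·i/n = 2.0 × 0.01511 / 0.33 = 0.09158 m/day.
t = 1000 / 0.09158 = 1.092e+04 days = 29.9 years.

30 years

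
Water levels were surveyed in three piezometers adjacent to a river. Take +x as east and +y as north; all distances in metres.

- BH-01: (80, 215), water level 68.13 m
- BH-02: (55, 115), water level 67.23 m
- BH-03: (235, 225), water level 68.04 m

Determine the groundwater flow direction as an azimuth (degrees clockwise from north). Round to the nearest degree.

With h = a·x + b·y + c and BH-01 as origin, the differences give:
  (-25)·a + (-100)·b = -0.90
  155·a + 10·b = -0.09
Eliminate b (×10 and ×(-100), subtract): 15250·a = -18.000 → a = ∂h/∂x = -0.001180
Back-substitute: b = ∂h/∂y = +0.009295.
Flow direction (−∇h) has components (+0.001180 E, -0.009295 N).
Azimuth = atan2(E, N) = atan2(+0.001180, -0.009295) = 172.8° ≈ 173°.

173°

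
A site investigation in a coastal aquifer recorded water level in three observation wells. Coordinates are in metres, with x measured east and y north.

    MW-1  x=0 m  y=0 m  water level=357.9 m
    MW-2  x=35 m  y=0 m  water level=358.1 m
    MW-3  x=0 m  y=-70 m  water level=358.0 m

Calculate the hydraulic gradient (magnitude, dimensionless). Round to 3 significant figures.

∂h/∂x = (358.1 − 357.9) / (35 − 0) = +0.005714
∂h/∂y = (358.0 − 357.9) / (-70 − 0) = -0.001429
|∇h| = √(0.005714² + -0.001429²) = 0.00589

0.00589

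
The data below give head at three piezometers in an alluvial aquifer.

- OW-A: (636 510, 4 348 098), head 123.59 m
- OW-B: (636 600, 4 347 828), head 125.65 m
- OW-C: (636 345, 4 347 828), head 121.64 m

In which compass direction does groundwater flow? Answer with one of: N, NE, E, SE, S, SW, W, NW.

Taking OW-A as reference: OW-B−OW-A = (90, -270, +2.06); OW-C−OW-A = (-165, -270, -1.95).
Solve a·Δx + b·Δy = Δh: det = 90·(-270) − (-165)·(-270) = -68850.
∂h/∂x = [(+2.06)·(-270) − (-1.95)·(-270)] / -68850 = +0.01573
∂h/∂y = [90·(-1.95) − (-165)·(+2.06)] / -68850 = -0.002388
Flow = −∇h = (-0.01573 east, +0.002388 north), which points west.

W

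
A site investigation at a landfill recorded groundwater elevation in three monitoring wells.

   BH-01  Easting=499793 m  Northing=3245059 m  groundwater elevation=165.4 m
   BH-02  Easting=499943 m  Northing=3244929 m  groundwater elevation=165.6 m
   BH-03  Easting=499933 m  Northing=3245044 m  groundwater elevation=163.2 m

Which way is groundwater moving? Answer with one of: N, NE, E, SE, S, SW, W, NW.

NE

Differences from BH-01: to BH-02 (Δx, Δy, Δh) = (150, -130, +0.2); to BH-03 = (140, -15, -2.2).
Solve a·Δx + b·Δy = Δh: det = 150·(-15) − 140·(-130) = 15950.
∂h/∂x = [(+0.2)·(-15) − (-2.2)·(-130)] / 15950 = -0.01812
∂h/∂y = [150·(-2.2) − 140·(+0.2)] / 15950 = -0.02245
Flow = −∇h = (+0.01812 east, +0.02245 north), which points northeast.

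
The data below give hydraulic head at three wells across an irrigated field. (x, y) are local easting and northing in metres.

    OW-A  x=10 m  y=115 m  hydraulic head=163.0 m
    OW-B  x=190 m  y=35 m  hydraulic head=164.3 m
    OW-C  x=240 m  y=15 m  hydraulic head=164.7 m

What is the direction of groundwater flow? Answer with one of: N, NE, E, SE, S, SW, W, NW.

SW

Differences from OW-A: to OW-B (Δx, Δy, Δh) = (180, -80, +1.3); to OW-C = (230, -100, +1.7).
Determinant of the coordinate differences = 180·(-100) − 230·(-80) = 400.
∂h/∂x = [(+1.3)·(-100) − (+1.7)·(-80)] / 400 = +0.01500
∂h/∂y = [180·(+1.7) − 230·(+1.3)] / 400 = +0.01750
Flow = −∇h = (-0.01500 east, -0.01750 north), which points southwest.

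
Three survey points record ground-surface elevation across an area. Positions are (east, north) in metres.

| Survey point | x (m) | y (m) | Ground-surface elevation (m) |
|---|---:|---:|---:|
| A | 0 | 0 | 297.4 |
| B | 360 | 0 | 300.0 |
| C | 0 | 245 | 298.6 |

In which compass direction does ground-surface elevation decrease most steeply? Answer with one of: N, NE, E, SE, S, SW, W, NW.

∂z/∂x = (300.0 − 297.4) / (360 − 0) = +0.007222
∂z/∂y = (298.6 − 297.4) / (245 − 0) = +0.004898
Steepest decrease is along −∇f = (-0.007222 E, -0.004898 N) → southwest.

SW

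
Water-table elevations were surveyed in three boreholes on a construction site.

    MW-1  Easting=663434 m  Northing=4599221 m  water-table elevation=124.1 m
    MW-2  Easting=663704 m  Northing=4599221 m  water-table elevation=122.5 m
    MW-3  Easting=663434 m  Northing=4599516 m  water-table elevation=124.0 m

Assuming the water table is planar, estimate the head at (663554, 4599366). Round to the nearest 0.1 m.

∂h/∂x = (122.5 − 124.1) / (663704 − 663434) = -0.005926
∂h/∂y = (124.0 − 124.1) / (4599516 − 4599221) = -0.0003390
h(663554, 4599366) = 124.1 + (-0.005926)·(120) + (-0.0003390)·(145) = 124.1 -0.711 -0.049 = 123.340 m.

123.3 m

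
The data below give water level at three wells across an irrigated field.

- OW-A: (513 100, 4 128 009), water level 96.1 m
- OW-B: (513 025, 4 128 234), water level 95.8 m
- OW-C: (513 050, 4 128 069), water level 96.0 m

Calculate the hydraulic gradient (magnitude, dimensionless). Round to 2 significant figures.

0.0013

Differences from OW-A: to OW-B (Δx, Δy, Δh) = (-75, 225, -0.3); to OW-C = (-50, 60, -0.1).
Solve a·Δx + b·Δy = Δh: det = (-75)·60 − (-50)·225 = 6750.
∂h/∂x = [(-0.3)·60 − (-0.1)·225] / 6750 = +0.0006667
∂h/∂y = [(-75)·(-0.1) − (-50)·(-0.3)] / 6750 = -0.001111
|∇h| = √(0.0006667² + -0.001111²) = 0.001296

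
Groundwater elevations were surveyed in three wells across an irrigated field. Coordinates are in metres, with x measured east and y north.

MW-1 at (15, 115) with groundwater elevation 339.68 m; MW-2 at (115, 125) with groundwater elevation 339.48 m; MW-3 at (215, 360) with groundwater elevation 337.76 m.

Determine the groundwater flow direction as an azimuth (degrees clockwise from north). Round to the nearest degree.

011°

Differences from MW-1: to MW-2 (Δx, Δy, Δh) = (100, 10, -0.20); to MW-3 = (200, 245, -1.92).
Determinant of the coordinate differences = 100·245 − 200·10 = 22500.
∂h/∂x = [(-0.20)·245 − (-1.92)·10] / 22500 = -0.001324
∂h/∂y = [100·(-1.92) − 200·(-0.20)] / 22500 = -0.006756
Flow direction (−∇h) has components (+0.001324 E, +0.006756 N).
Azimuth = atan2(E, N) = atan2(+0.001324, +0.006756) = 11.1° ≈ 011°.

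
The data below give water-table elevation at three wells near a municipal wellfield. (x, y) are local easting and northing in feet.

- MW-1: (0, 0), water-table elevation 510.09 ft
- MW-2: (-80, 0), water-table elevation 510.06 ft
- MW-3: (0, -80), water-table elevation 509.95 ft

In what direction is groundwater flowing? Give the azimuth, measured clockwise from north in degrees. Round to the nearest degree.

192°

∂h/∂x = (510.06 − 510.09) / (-80 − 0) = +0.0003750
∂h/∂y = (509.95 − 510.09) / (-80 − 0) = +0.001750
Flow direction (−∇h) has components (-0.0003750 E, -0.001750 N).
Azimuth = atan2(E, N) = atan2(-0.0003750, -0.001750) = 192.1° ≈ 192°.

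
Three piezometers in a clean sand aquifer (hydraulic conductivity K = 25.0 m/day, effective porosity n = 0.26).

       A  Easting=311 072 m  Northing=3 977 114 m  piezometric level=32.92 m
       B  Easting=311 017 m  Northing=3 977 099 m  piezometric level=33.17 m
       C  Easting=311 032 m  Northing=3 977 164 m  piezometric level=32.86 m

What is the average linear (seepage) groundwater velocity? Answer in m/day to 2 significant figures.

0.51 m/day

Three-point gradient (reference A): Δ to B = (-55, -15, +0.25), Δ to C = (-40, 50, -0.06).
∂h/∂x = -0.003463, ∂h/∂y = -0.003970 (det = -3350).
|∇h| = √(-0.003463² + -0.003970²) = 0.005268
Seepage velocity v = K·i/n = 25.0 × 0.005268 / 0.26 = 0.5065 m/day.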